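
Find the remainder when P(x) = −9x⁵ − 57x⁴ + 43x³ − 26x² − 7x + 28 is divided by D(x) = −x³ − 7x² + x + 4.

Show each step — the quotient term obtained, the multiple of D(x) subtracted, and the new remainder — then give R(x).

Step 1: lead(−9x⁵ − 57x⁴ + 43x³ − 26x² − 7x + 28) ÷ lead(D) = −9x⁵ ÷ −x³ = 9x². Subtract (9x²)·D = −9x⁵ − 63x⁴ + 9x³ + 36x². Remainder: 6x⁴ + 34x³ − 62x² − 7x + 28.
Step 2: lead(6x⁴ + 34x³ − 62x² − 7x + 28) ÷ lead(D) = 6x⁴ ÷ −x³ = −6x. Subtract (−6x)·D = 6x⁴ + 42x³ − 6x² − 24x. Remainder: −8x³ − 56x² + 17x + 28.
Step 3: lead(−8x³ − 56x² + 17x + 28) ÷ lead(D) = −8x³ ÷ −x³ = 8. Subtract (8)·D = −8x³ − 56x² + 8x + 32. Remainder: 9x − 4.

R(x) = 9x − 4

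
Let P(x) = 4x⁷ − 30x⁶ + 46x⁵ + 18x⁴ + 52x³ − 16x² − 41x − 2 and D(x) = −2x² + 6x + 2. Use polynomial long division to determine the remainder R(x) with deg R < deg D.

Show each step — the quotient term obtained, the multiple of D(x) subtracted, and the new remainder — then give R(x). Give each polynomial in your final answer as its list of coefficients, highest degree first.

R = [-5, 6]

Step 1: lead(4x⁷ − 30x⁶ + 46x⁵ + 18x⁴ + 52x³ − 16x² − 41x − 2) ÷ lead(D) = 4x⁷ ÷ −2x² = −2x⁵. Subtract (−2x⁵)·D = 4x⁷ − 12x⁶ − 4x⁵. Remainder: −18x⁶ + 50x⁵ + 18x⁴ + 52x³ − 16x² − 41x − 2.
Step 2: lead(−18x⁶ + 50x⁵ + 18x⁴ + 52x³ − 16x² − 41x − 2) ÷ lead(D) = −18x⁶ ÷ −2x² = 9x⁴. Subtract (9x⁴)·D = −18x⁶ + 54x⁵ + 18x⁴. Remainder: −4x⁵ + 52x³ − 16x² − 41x − 2.
Step 3: lead(−4x⁵ + 52x³ − 16x² − 41x − 2) ÷ lead(D) = −4x⁵ ÷ −2x² = 2x³. Subtract (2x³)·D = −4x⁵ + 12x⁴ + 4x³. Remainder: −12x⁴ + 48x³ − 16x² − 41x − 2.
Step 4: lead(−12x⁴ + 48x³ − 16x² − 41x − 2) ÷ lead(D) = −12x⁴ ÷ −2x² = 6x². Subtract (6x²)·D = −12x⁴ + 36x³ + 12x². Remainder: 12x³ − 28x² − 41x − 2.
Step 5: lead(12x³ − 28x² − 41x − 2) ÷ lead(D) = 12x³ ÷ −2x² = −6x. Subtract (−6x)·D = 12x³ − 36x² − 12x. Remainder: 8x² − 29x − 2.
Step 6: lead(8x² − 29x − 2) ÷ lead(D) = 8x² ÷ −2x² = −4. Subtract (−4)·D = 8x² − 24x − 8. Remainder: −5x + 6.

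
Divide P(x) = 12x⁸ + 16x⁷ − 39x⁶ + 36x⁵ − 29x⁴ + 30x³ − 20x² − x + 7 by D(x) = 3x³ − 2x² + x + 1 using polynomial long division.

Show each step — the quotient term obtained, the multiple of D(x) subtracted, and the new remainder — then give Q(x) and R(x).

Q(x) = 4x⁵ + 8x⁴ − 9x³ + 2x² − 8x + 7; R(x) = 0

Step 1: lead(12x⁸ + 16x⁷ − 39x⁶ + 36x⁵ − 29x⁴ + 30x³ − 20x² − x + 7) ÷ lead(D) = 12x⁸ ÷ 3x³ = 4x⁵. Subtract (4x⁵)·D = 12x⁸ − 8x⁷ + 4x⁶ + 4x⁵. Remainder: 24x⁷ − 43x⁶ + 32x⁵ − 29x⁴ + 30x³ − 20x² − x + 7.
Step 2: lead(24x⁷ − 43x⁶ + 32x⁵ − 29x⁴ + 30x³ − 20x² − x + 7) ÷ lead(D) = 24x⁷ ÷ 3x³ = 8x⁴. Subtract (8x⁴)·D = 24x⁷ − 16x⁶ + 8x⁵ + 8x⁴. Remainder: −27x⁶ + 24x⁵ − 37x⁴ + 30x³ − 20x² − x + 7.
Step 3: lead(−27x⁶ + 24x⁵ − 37x⁴ + 30x³ − 20x² − x + 7) ÷ lead(D) = −27x⁶ ÷ 3x³ = −9x³. Subtract (−9x³)·D = −27x⁶ + 18x⁵ − 9x⁴ − 9x³. Remainder: 6x⁵ − 28x⁴ + 39x³ − 20x² − x + 7.
Step 4: lead(6x⁵ − 28x⁴ + 39x³ − 20x² − x + 7) ÷ lead(D) = 6x⁵ ÷ 3x³ = 2x². Subtract (2x²)·D = 6x⁵ − 4x⁴ + 2x³ + 2x². Remainder: −24x⁴ + 37x³ − 22x² − x + 7.
Step 5: lead(−24x⁴ + 37x³ − 22x² − x + 7) ÷ lead(D) = −24x⁴ ÷ 3x³ = −8x. Subtract (−8x)·D = −24x⁴ + 16x³ − 8x² − 8x. Remainder: 21x³ − 14x² + 7x + 7.
Step 6: lead(21x³ − 14x² + 7x + 7) ÷ lead(D) = 21x³ ÷ 3x³ = 7. Subtract (7)·D = 21x³ − 14x² + 7x + 7. Remainder: 0.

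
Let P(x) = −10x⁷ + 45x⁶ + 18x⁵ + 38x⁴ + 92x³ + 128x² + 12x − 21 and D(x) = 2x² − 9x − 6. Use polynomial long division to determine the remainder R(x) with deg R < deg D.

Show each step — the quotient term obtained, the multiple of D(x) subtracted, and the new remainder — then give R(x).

Step 1: lead(−10x⁷ + 45x⁶ + 18x⁵ + 38x⁴ + 92x³ + 128x² + 12x − 21) ÷ lead(D) = −10x⁷ ÷ 2x² = −5x⁵. Subtract (−5x⁵)·D = −10x⁷ + 45x⁶ + 30x⁵. Remainder: −12x⁵ + 38x⁴ + 92x³ + 128x² + 12x − 21.
Step 2: lead(−12x⁵ + 38x⁴ + 92x³ + 128x² + 12x − 21) ÷ lead(D) = −12x⁵ ÷ 2x² = −6x³. Subtract (−6x³)·D = −12x⁵ + 54x⁴ + 36x³. Remainder: −16x⁴ + 56x³ + 128x² + 12x − 21.
Step 3: lead(−16x⁴ + 56x³ + 128x² + 12x − 21) ÷ lead(D) = −16x⁴ ÷ 2x² = −8x². Subtract (−8x²)·D = −16x⁴ + 72x³ + 48x². Remainder: −16x³ + 80x² + 12x − 21.
Step 4: lead(−16x³ + 80x² + 12x − 21) ÷ lead(D) = −16x³ ÷ 2x² = −8x. Subtract (−8x)·D = −16x³ + 72x² + 48x. Remainder: 8x² − 36x − 21.
Step 5: lead(8x² − 36x − 21) ÷ lead(D) = 8x² ÷ 2x² = 4. Subtract (4)·D = 8x² − 36x − 24. Remainder: 3.

R(x) = 3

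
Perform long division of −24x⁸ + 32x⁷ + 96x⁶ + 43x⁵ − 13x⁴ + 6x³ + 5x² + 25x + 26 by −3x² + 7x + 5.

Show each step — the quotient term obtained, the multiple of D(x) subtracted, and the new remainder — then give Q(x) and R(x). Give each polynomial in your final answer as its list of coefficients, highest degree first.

Q = [8, 8, 0, -1, 2, 1, 4]; R = [-8, 6]

Step 1: lead(−24x⁸ + 32x⁷ + 96x⁶ + 43x⁵ − 13x⁴ + 6x³ + 5x² + 25x + 26) ÷ lead(D) = −24x⁸ ÷ −3x² = 8x⁶. Subtract (8x⁶)·D = −24x⁸ + 56x⁷ + 40x⁶. Remainder: −24x⁷ + 56x⁶ + 43x⁵ − 13x⁴ + 6x³ + 5x² + 25x + 26.
Step 2: lead(−24x⁷ + 56x⁶ + 43x⁵ − 13x⁴ + 6x³ + 5x² + 25x + 26) ÷ lead(D) = −24x⁷ ÷ −3x² = 8x⁵. Subtract (8x⁵)·D = −24x⁷ + 56x⁶ + 40x⁵. Remainder: 3x⁵ − 13x⁴ + 6x³ + 5x² + 25x + 26.
Step 3: lead(3x⁵ − 13x⁴ + 6x³ + 5x² + 25x + 26) ÷ lead(D) = 3x⁵ ÷ −3x² = −x³. Subtract (−x³)·D = 3x⁵ − 7x⁴ − 5x³. Remainder: −6x⁴ + 11x³ + 5x² + 25x + 26.
Step 4: lead(−6x⁴ + 11x³ + 5x² + 25x + 26) ÷ lead(D) = −6x⁴ ÷ −3x² = 2x². Subtract (2x²)·D = −6x⁴ + 14x³ + 10x². Remainder: −3x³ − 5x² + 25x + 26.
Step 5: lead(−3x³ − 5x² + 25x + 26) ÷ lead(D) = −3x³ ÷ −3x² = x. Subtract (x)·D = −3x³ + 7x² + 5x. Remainder: −12x² + 20x + 26.
Step 6: lead(−12x² + 20x + 26) ÷ lead(D) = −12x² ÷ −3x² = 4. Subtract (4)·D = −12x² + 28x + 20. Remainder: −8x + 6.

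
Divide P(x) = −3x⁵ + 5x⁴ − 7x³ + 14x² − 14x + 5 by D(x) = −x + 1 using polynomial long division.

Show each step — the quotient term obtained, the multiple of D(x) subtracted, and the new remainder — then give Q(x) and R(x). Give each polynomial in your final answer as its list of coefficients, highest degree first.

Q = [3, -2, 5, -9, 5]; R = [0]

Step 1: lead(−3x⁵ + 5x⁴ − 7x³ + 14x² − 14x + 5) ÷ lead(D) = −3x⁵ ÷ −x = 3x⁴. Subtract (3x⁴)·D = −3x⁵ + 3x⁴. Remainder: 2x⁴ − 7x³ + 14x² − 14x + 5.
Step 2: lead(2x⁴ − 7x³ + 14x² − 14x + 5) ÷ lead(D) = 2x⁴ ÷ −x = −2x³. Subtract (−2x³)·D = 2x⁴ − 2x³. Remainder: −5x³ + 14x² − 14x + 5.
Step 3: lead(−5x³ + 14x² − 14x + 5) ÷ lead(D) = −5x³ ÷ −x = 5x². Subtract (5x²)·D = −5x³ + 5x². Remainder: 9x² − 14x + 5.
Step 4: lead(9x² − 14x + 5) ÷ lead(D) = 9x² ÷ −x = −9x. Subtract (−9x)·D = 9x² − 9x. Remainder: −5x + 5.
Step 5: lead(−5x + 5) ÷ lead(D) = −5x ÷ −x = 5. Subtract (5)·D = −5x + 5. Remainder: 0.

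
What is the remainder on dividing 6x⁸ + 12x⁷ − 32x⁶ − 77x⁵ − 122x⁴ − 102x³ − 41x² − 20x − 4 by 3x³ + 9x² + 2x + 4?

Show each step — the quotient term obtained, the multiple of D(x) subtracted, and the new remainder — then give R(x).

Step 1: lead(6x⁸ + 12x⁷ − 32x⁶ − 77x⁵ − 122x⁴ − 102x³ − 41x² − 20x − 4) ÷ lead(D) = 6x⁸ ÷ 3x³ = 2x⁵. Subtract (2x⁵)·D = 6x⁸ + 18x⁷ + 4x⁶ + 8x⁵. Remainder: −6x⁷ − 36x⁶ − 85x⁵ − 122x⁴ − 102x³ − 41x² − 20x − 4.
Step 2: lead(−6x⁷ − 36x⁶ − 85x⁵ − 122x⁴ − 102x³ − 41x² − 20x − 4) ÷ lead(D) = −6x⁷ ÷ 3x³ = −2x⁴. Subtract (−2x⁴)·D = −6x⁷ − 18x⁶ − 4x⁵ − 8x⁴. Remainder: −18x⁶ − 81x⁵ − 114x⁴ − 102x³ − 41x² − 20x − 4.
Step 3: lead(−18x⁶ − 81x⁵ − 114x⁴ − 102x³ − 41x² − 20x − 4) ÷ lead(D) = −18x⁶ ÷ 3x³ = −6x³. Subtract (−6x³)·D = −18x⁶ − 54x⁵ − 12x⁴ − 24x³. Remainder: −27x⁵ − 102x⁴ − 78x³ − 41x² − 20x − 4.
Step 4: lead(−27x⁵ − 102x⁴ − 78x³ − 41x² − 20x − 4) ÷ lead(D) = −27x⁵ ÷ 3x³ = −9x². Subtract (−9x²)·D = −27x⁵ − 81x⁴ − 18x³ − 36x². Remainder: −21x⁴ − 60x³ − 5x² − 20x − 4.
Step 5: lead(−21x⁴ − 60x³ − 5x² − 20x − 4) ÷ lead(D) = −21x⁴ ÷ 3x³ = −7x. Subtract (−7x)·D = −21x⁴ − 63x³ − 14x² − 28x. Remainder: 3x³ + 9x² + 8x − 4.
Step 6: lead(3x³ + 9x² + 8x − 4) ÷ lead(D) = 3x³ ÷ 3x³ = 1. Subtract (1)·D = 3x³ + 9x² + 2x + 4. Remainder: 6x − 8.

R(x) = 6x − 8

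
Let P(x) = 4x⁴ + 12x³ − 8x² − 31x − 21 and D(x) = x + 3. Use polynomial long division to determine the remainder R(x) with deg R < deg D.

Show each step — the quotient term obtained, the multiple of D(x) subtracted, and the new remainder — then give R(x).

R(x) = 0

Step 1: lead(4x⁴ + 12x³ − 8x² − 31x − 21) ÷ lead(D) = 4x⁴ ÷ x = 4x³. Subtract (4x³)·D = 4x⁴ + 12x³. Remainder: −8x² − 31x − 21.
Step 2: lead(−8x² − 31x − 21) ÷ lead(D) = −8x² ÷ x = −8x. Subtract (−8x)·D = −8x² − 24x. Remainder: −7x − 21.
Step 3: lead(−7x − 21) ÷ lead(D) = −7x ÷ x = −7. Subtract (−7)·D = −7x − 21. Remainder: 0.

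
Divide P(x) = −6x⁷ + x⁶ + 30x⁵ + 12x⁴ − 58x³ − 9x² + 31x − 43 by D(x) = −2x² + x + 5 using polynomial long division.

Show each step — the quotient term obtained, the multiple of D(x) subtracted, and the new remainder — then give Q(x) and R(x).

Q(x) = 3x⁵ + x⁴ − 7x³ − 7x² + 8x − 9; R(x) = 2

Step 1: lead(−6x⁷ + x⁶ + 30x⁵ + 12x⁴ − 58x³ − 9x² + 31x − 43) ÷ lead(D) = −6x⁷ ÷ −2x² = 3x⁵. Subtract (3x⁵)·D = −6x⁷ + 3x⁶ + 15x⁵. Remainder: −2x⁶ + 15x⁵ + 12x⁴ − 58x³ − 9x² + 31x − 43.
Step 2: lead(−2x⁶ + 15x⁵ + 12x⁴ − 58x³ − 9x² + 31x − 43) ÷ lead(D) = −2x⁶ ÷ −2x² = x⁴. Subtract (x⁴)·D = −2x⁶ + x⁵ + 5x⁴. Remainder: 14x⁵ + 7x⁴ − 58x³ − 9x² + 31x − 43.
Step 3: lead(14x⁵ + 7x⁴ − 58x³ − 9x² + 31x − 43) ÷ lead(D) = 14x⁵ ÷ −2x² = −7x³. Subtract (−7x³)·D = 14x⁵ − 7x⁴ − 35x³. Remainder: 14x⁴ − 23x³ − 9x² + 31x − 43.
Step 4: lead(14x⁴ − 23x³ − 9x² + 31x − 43) ÷ lead(D) = 14x⁴ ÷ −2x² = −7x². Subtract (−7x²)·D = 14x⁴ − 7x³ − 35x². Remainder: −16x³ + 26x² + 31x − 43.
Step 5: lead(−16x³ + 26x² + 31x − 43) ÷ lead(D) = −16x³ ÷ −2x² = 8x. Subtract (8x)·D = −16x³ + 8x² + 40x. Remainder: 18x² − 9x − 43.
Step 6: lead(18x² − 9x − 43) ÷ lead(D) = 18x² ÷ −2x² = −9. Subtract (−9)·D = 18x² − 9x − 45. Remainder: 2.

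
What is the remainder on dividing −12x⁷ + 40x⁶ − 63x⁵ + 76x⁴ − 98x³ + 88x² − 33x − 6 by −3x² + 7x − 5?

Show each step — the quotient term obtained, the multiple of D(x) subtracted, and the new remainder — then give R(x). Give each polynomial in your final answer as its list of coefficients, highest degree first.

Step 1: lead(−12x⁷ + 40x⁶ − 63x⁵ + 76x⁴ − 98x³ + 88x² − 33x − 6) ÷ lead(D) = −12x⁷ ÷ −3x² = 4x⁵. Subtract (4x⁵)·D = −12x⁷ + 28x⁶ − 20x⁵. Remainder: 12x⁶ − 43x⁵ + 76x⁴ − 98x³ + 88x² − 33x − 6.
Step 2: lead(12x⁶ − 43x⁵ + 76x⁴ − 98x³ + 88x² − 33x − 6) ÷ lead(D) = 12x⁶ ÷ −3x² = −4x⁴. Subtract (−4x⁴)·D = 12x⁶ − 28x⁵ + 20x⁴. Remainder: −15x⁵ + 56x⁴ − 98x³ + 88x² − 33x − 6.
Step 3: lead(−15x⁵ + 56x⁴ − 98x³ + 88x² − 33x − 6) ÷ lead(D) = −15x⁵ ÷ −3x² = 5x³. Subtract (5x³)·D = −15x⁵ + 35x⁴ − 25x³. Remainder: 21x⁴ − 73x³ + 88x² − 33x − 6.
Step 4: lead(21x⁴ − 73x³ + 88x² − 33x − 6) ÷ lead(D) = 21x⁴ ÷ −3x² = −7x². Subtract (−7x²)·D = 21x⁴ − 49x³ + 35x². Remainder: −24x³ + 53x² − 33x − 6.
Step 5: lead(−24x³ + 53x² − 33x − 6) ÷ lead(D) = −24x³ ÷ −3x² = 8x. Subtract (8x)·D = −24x³ + 56x² − 40x. Remainder: −3x² + 7x − 6.
Step 6: lead(−3x² + 7x − 6) ÷ lead(D) = −3x² ÷ −3x² = 1. Subtract (1)·D = −3x² + 7x − 5. Remainder: −1.

R = [-1]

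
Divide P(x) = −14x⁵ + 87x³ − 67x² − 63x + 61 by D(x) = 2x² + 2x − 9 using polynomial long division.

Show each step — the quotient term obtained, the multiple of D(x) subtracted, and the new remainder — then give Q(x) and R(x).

Q(x) = −7x³ + 7x² + 5x − 7; R(x) = −4x − 2

Step 1: lead(−14x⁵ + 87x³ − 67x² − 63x + 61) ÷ lead(D) = −14x⁵ ÷ 2x² = −7x³. Subtract (−7x³)·D = −14x⁵ − 14x⁴ + 63x³. Remainder: 14x⁴ + 24x³ − 67x² − 63x + 61.
Step 2: lead(14x⁴ + 24x³ − 67x² − 63x + 61) ÷ lead(D) = 14x⁴ ÷ 2x² = 7x². Subtract (7x²)·D = 14x⁴ + 14x³ − 63x². Remainder: 10x³ − 4x² − 63x + 61.
Step 3: lead(10x³ − 4x² − 63x + 61) ÷ lead(D) = 10x³ ÷ 2x² = 5x. Subtract (5x)·D = 10x³ + 10x² − 45x. Remainder: −14x² − 18x + 61.
Step 4: lead(−14x² − 18x + 61) ÷ lead(D) = −14x² ÷ 2x² = −7. Subtract (−7)·D = −14x² − 14x + 63. Remainder: −4x − 2.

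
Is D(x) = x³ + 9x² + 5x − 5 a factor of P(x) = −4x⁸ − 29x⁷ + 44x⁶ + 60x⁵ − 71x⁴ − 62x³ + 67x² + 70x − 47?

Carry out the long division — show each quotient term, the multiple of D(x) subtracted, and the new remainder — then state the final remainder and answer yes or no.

R(x) = 5x − 7, so D(x) is not a factor of P(x). no

Step 1: lead(−4x⁸ − 29x⁷ + 44x⁶ + 60x⁵ − 71x⁴ − 62x³ + 67x² + 70x − 47) ÷ lead(D) = −4x⁸ ÷ x³ = −4x⁵. Subtract (−4x⁵)·D = −4x⁸ − 36x⁷ − 20x⁶ + 20x⁵. Remainder: 7x⁷ + 64x⁶ + 40x⁵ − 71x⁴ − 62x³ + 67x² + 70x − 47.
Step 2: lead(7x⁷ + 64x⁶ + 40x⁵ − 71x⁴ − 62x³ + 67x² + 70x − 47) ÷ lead(D) = 7x⁷ ÷ x³ = 7x⁴. Subtract (7x⁴)·D = 7x⁷ + 63x⁶ + 35x⁵ − 35x⁴. Remainder: x⁶ + 5x⁵ − 36x⁴ − 62x³ + 67x² + 70x − 47.
Step 3: lead(x⁶ + 5x⁵ − 36x⁴ − 62x³ + 67x² + 70x − 47) ÷ lead(D) = x⁶ ÷ x³ = x³. Subtract (x³)·D = x⁶ + 9x⁵ + 5x⁴ − 5x³. Remainder: −4x⁵ − 41x⁴ − 57x³ + 67x² + 70x − 47.
Step 4: lead(−4x⁵ − 41x⁴ − 57x³ + 67x² + 70x − 47) ÷ lead(D) = −4x⁵ ÷ x³ = −4x². Subtract (−4x²)·D = −4x⁵ − 36x⁴ − 20x³ + 20x². Remainder: −5x⁴ − 37x³ + 47x² + 70x − 47.
Step 5: lead(−5x⁴ − 37x³ + 47x² + 70x − 47) ÷ lead(D) = −5x⁴ ÷ x³ = −5x. Subtract (−5x)·D = −5x⁴ − 45x³ − 25x² + 25x. Remainder: 8x³ + 72x² + 45x − 47.
Step 6: lead(8x³ + 72x² + 45x − 47) ÷ lead(D) = 8x³ ÷ x³ = 8. Subtract (8)·D = 8x³ + 72x² + 40x − 40. Remainder: 5x − 7.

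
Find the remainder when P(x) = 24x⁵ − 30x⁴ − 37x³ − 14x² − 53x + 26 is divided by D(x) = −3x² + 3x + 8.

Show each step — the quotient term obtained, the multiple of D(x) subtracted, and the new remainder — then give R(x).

Step 1: lead(24x⁵ − 30x⁴ − 37x³ − 14x² − 53x + 26) ÷ lead(D) = 24x⁵ ÷ −3x² = −8x³. Subtract (−8x³)·D = 24x⁵ − 24x⁴ − 64x³. Remainder: −6x⁴ + 27x³ − 14x² − 53x + 26.
Step 2: lead(−6x⁴ + 27x³ − 14x² − 53x + 26) ÷ lead(D) = −6x⁴ ÷ −3x² = 2x². Subtract (2x²)·D = −6x⁴ + 6x³ + 16x². Remainder: 21x³ − 30x² − 53x + 26.
Step 3: lead(21x³ − 30x² − 53x + 26) ÷ lead(D) = 21x³ ÷ −3x² = −7x. Subtract (−7x)·D = 21x³ − 21x² − 56x. Remainder: −9x² + 3x + 26.
Step 4: lead(−9x² + 3x + 26) ÷ lead(D) = −9x² ÷ −3x² = 3. Subtract (3)·D = −9x² + 9x + 24. Remainder: −6x + 2.

R(x) = −6x + 2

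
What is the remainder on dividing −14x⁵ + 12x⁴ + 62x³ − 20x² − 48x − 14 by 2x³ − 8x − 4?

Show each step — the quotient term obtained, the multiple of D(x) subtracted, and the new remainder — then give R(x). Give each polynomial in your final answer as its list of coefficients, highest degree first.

R = [-2]

Step 1: lead(−14x⁵ + 12x⁴ + 62x³ − 20x² − 48x − 14) ÷ lead(D) = −14x⁵ ÷ 2x³ = −7x². Subtract (−7x²)·D = −14x⁵ + 56x³ + 28x². Remainder: 12x⁴ + 6x³ − 48x² − 48x − 14.
Step 2: lead(12x⁴ + 6x³ − 48x² − 48x − 14) ÷ lead(D) = 12x⁴ ÷ 2x³ = 6x. Subtract (6x)·D = 12x⁴ − 48x² − 24x. Remainder: 6x³ − 24x − 14.
Step 3: lead(6x³ − 24x − 14) ÷ lead(D) = 6x³ ÷ 2x³ = 3. Subtract (3)·D = 6x³ − 24x − 12. Remainder: −2.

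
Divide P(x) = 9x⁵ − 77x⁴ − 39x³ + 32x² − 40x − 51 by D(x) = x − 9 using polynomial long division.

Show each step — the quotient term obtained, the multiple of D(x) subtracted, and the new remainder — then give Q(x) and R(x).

Q(x) = 9x⁴ + 4x³ − 3x² + 5x + 5; R(x) = −6

Step 1: lead(9x⁵ − 77x⁴ − 39x³ + 32x² − 40x − 51) ÷ lead(D) = 9x⁵ ÷ x = 9x⁴. Subtract (9x⁴)·D = 9x⁵ − 81x⁴. Remainder: 4x⁴ − 39x³ + 32x² − 40x − 51.
Step 2: lead(4x⁴ − 39x³ + 32x² − 40x − 51) ÷ lead(D) = 4x⁴ ÷ x = 4x³. Subtract (4x³)·D = 4x⁴ − 36x³. Remainder: −3x³ + 32x² − 40x − 51.
Step 3: lead(−3x³ + 32x² − 40x − 51) ÷ lead(D) = −3x³ ÷ x = −3x². Subtract (−3x²)·D = −3x³ + 27x². Remainder: 5x² − 40x − 51.
Step 4: lead(5x² − 40x − 51) ÷ lead(D) = 5x² ÷ x = 5x. Subtract (5x)·D = 5x² − 45x. Remainder: 5x − 51.
Step 5: lead(5x − 51) ÷ lead(D) = 5x ÷ x = 5. Subtract (5)·D = 5x − 45. Remainder: −6.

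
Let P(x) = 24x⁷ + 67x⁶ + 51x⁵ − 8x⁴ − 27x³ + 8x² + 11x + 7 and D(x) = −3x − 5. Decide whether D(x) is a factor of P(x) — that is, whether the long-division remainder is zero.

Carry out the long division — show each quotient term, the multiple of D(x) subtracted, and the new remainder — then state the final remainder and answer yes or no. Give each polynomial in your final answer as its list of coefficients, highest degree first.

Step 1: lead(24x⁷ + 67x⁶ + 51x⁵ − 8x⁴ − 27x³ + 8x² + 11x + 7) ÷ lead(D) = 24x⁷ ÷ −3x = −8x⁶. Subtract (−8x⁶)·D = 24x⁷ + 40x⁶. Remainder: 27x⁶ + 51x⁵ − 8x⁴ − 27x³ + 8x² + 11x + 7.
Step 2: lead(27x⁶ + 51x⁵ − 8x⁴ − 27x³ + 8x² + 11x + 7) ÷ lead(D) = 27x⁶ ÷ −3x = −9x⁵. Subtract (−9x⁵)·D = 27x⁶ + 45x⁵. Remainder: 6x⁵ − 8x⁴ − 27x³ + 8x² + 11x + 7.
Step 3: lead(6x⁵ − 8x⁴ − 27x³ + 8x² + 11x + 7) ÷ lead(D) = 6x⁵ ÷ −3x = −2x⁴. Subtract (−2x⁴)·D = 6x⁵ + 10x⁴. Remainder: −18x⁴ − 27x³ + 8x² + 11x + 7.
Step 4: lead(−18x⁴ − 27x³ + 8x² + 11x + 7) ÷ lead(D) = −18x⁴ ÷ −3x = 6x³. Subtract (6x³)·D = −18x⁴ − 30x³. Remainder: 3x³ + 8x² + 11x + 7.
Step 5: lead(3x³ + 8x² + 11x + 7) ÷ lead(D) = 3x³ ÷ −3x = −x². Subtract (−x²)·D = 3x³ + 5x². Remainder: 3x² + 11x + 7.
Step 6: lead(3x² + 11x + 7) ÷ lead(D) = 3x² ÷ −3x = −x. Subtract (−x)·D = 3x² + 5x. Remainder: 6x + 7.
Step 7: lead(6x + 7) ÷ lead(D) = 6x ÷ −3x = −2. Subtract (−2)·D = 6x + 10. Remainder: −3.

R = [-3], so D(x) is not a factor of P(x). no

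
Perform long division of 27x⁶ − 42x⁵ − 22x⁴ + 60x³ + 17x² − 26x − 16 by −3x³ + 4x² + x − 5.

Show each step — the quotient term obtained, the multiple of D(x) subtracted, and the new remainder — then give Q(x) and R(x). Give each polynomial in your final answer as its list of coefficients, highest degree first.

Step 1: lead(27x⁶ − 42x⁵ − 22x⁴ + 60x³ + 17x² − 26x − 16) ÷ lead(D) = 27x⁶ ÷ −3x³ = −9x³. Subtract (−9x³)·D = 27x⁶ − 36x⁵ − 9x⁴ + 45x³. Remainder: −6x⁵ − 13x⁴ + 15x³ + 17x² − 26x − 16.
Step 2: lead(−6x⁵ − 13x⁴ + 15x³ + 17x² − 26x − 16) ÷ lead(D) = −6x⁵ ÷ −3x³ = 2x². Subtract (2x²)·D = −6x⁵ + 8x⁴ + 2x³ − 10x². Remainder: −21x⁴ + 13x³ + 27x² − 26x − 16.
Step 3: lead(−21x⁴ + 13x³ + 27x² − 26x − 16) ÷ lead(D) = −21x⁴ ÷ −3x³ = 7x. Subtract (7x)·D = −21x⁴ + 28x³ + 7x² − 35x. Remainder: −15x³ + 20x² + 9x − 16.
Step 4: lead(−15x³ + 20x² + 9x − 16) ÷ lead(D) = −15x³ ÷ −3x³ = 5. Subtract (5)·D = −15x³ + 20x² + 5x − 25. Remainder: 4x + 9.

Q = [-9, 2, 7, 5]; R = [4, 9]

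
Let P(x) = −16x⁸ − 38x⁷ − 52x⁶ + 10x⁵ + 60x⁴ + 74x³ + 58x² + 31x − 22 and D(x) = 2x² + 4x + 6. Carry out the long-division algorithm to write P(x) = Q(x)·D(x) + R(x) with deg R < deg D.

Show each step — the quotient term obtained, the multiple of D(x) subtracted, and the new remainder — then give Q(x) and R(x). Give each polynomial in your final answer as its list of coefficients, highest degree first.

Step 1: lead(−16x⁸ − 38x⁷ − 52x⁶ + 10x⁵ + 60x⁴ + 74x³ + 58x² + 31x − 22) ÷ lead(D) = −16x⁸ ÷ 2x² = −8x⁶. Subtract (−8x⁶)·D = −16x⁸ − 32x⁷ − 48x⁶. Remainder: −6x⁷ − 4x⁶ + 10x⁵ + 60x⁴ + 74x³ + 58x² + 31x − 22.
Step 2: lead(−6x⁷ − 4x⁶ + 10x⁵ + 60x⁴ + 74x³ + 58x² + 31x − 22) ÷ lead(D) = −6x⁷ ÷ 2x² = −3x⁵. Subtract (−3x⁵)·D = −6x⁷ − 12x⁶ − 18x⁵. Remainder: 8x⁶ + 28x⁵ + 60x⁴ + 74x³ + 58x² + 31x − 22.
Step 3: lead(8x⁶ + 28x⁵ + 60x⁴ + 74x³ + 58x² + 31x − 22) ÷ lead(D) = 8x⁶ ÷ 2x² = 4x⁴. Subtract (4x⁴)·D = 8x⁶ + 16x⁵ + 24x⁴. Remainder: 12x⁵ + 36x⁴ + 74x³ + 58x² + 31x − 22.
Step 4: lead(12x⁵ + 36x⁴ + 74x³ + 58x² + 31x − 22) ÷ lead(D) = 12x⁵ ÷ 2x² = 6x³. Subtract (6x³)·D = 12x⁵ + 24x⁴ + 36x³. Remainder: 12x⁴ + 38x³ + 58x² + 31x − 22.
Step 5: lead(12x⁴ + 38x³ + 58x² + 31x − 22) ÷ lead(D) = 12x⁴ ÷ 2x² = 6x². Subtract (6x²)·D = 12x⁴ + 24x³ + 36x². Remainder: 14x³ + 22x² + 31x − 22.
Step 6: lead(14x³ + 22x² + 31x − 22) ÷ lead(D) = 14x³ ÷ 2x² = 7x. Subtract (7x)·D = 14x³ + 28x² + 42x. Remainder: −6x² − 11x − 22.
Step 7: lead(−6x² − 11x − 22) ÷ lead(D) = −6x² ÷ 2x² = −3. Subtract (−3)·D = −6x² − 12x − 18. Remainder: x − 4.

Q = [-8, -3, 4, 6, 6, 7, -3]; R = [1, -4]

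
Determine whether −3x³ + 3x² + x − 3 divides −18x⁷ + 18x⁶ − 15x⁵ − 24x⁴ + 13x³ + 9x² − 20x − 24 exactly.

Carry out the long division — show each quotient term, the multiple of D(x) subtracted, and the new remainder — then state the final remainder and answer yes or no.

Step 1: lead(−18x⁷ + 18x⁶ − 15x⁵ − 24x⁴ + 13x³ + 9x² − 20x − 24) ÷ lead(D) = −18x⁷ ÷ −3x³ = 6x⁴. Subtract (6x⁴)·D = −18x⁷ + 18x⁶ + 6x⁵ − 18x⁴. Remainder: −21x⁵ − 6x⁴ + 13x³ + 9x² − 20x − 24.
Step 2: lead(−21x⁵ − 6x⁴ + 13x³ + 9x² − 20x − 24) ÷ lead(D) = −21x⁵ ÷ −3x³ = 7x². Subtract (7x²)·D = −21x⁵ + 21x⁴ + 7x³ − 21x². Remainder: −27x⁴ + 6x³ + 30x² − 20x − 24.
Step 3: lead(−27x⁴ + 6x³ + 30x² − 20x − 24) ÷ lead(D) = −27x⁴ ÷ −3x³ = 9x. Subtract (9x)·D = −27x⁴ + 27x³ + 9x² − 27x. Remainder: −21x³ + 21x² + 7x − 24.
Step 4: lead(−21x³ + 21x² + 7x − 24) ÷ lead(D) = −21x³ ÷ −3x³ = 7. Subtract (7)·D = −21x³ + 21x² + 7x − 21. Remainder: −3.

R(x) = −3, so D(x) is not a factor of P(x). no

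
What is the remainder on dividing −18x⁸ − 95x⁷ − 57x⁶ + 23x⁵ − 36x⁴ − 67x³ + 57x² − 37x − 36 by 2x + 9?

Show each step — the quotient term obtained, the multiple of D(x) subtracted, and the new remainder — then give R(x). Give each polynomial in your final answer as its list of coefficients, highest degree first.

R = [9]

Step 1: lead(−18x⁸ − 95x⁷ − 57x⁶ + 23x⁵ − 36x⁴ − 67x³ + 57x² − 37x − 36) ÷ lead(D) = −18x⁸ ÷ 2x = −9x⁷. Subtract (−9x⁷)·D = −18x⁸ − 81x⁷. Remainder: −14x⁷ − 57x⁶ + 23x⁵ − 36x⁴ − 67x³ + 57x² − 37x − 36.
Step 2: lead(−14x⁷ − 57x⁶ + 23x⁵ − 36x⁴ − 67x³ + 57x² − 37x − 36) ÷ lead(D) = −14x⁷ ÷ 2x = −7x⁶. Subtract (−7x⁶)·D = −14x⁷ − 63x⁶. Remainder: 6x⁶ + 23x⁵ − 36x⁴ − 67x³ + 57x² − 37x − 36.
Step 3: lead(6x⁶ + 23x⁵ − 36x⁴ − 67x³ + 57x² − 37x − 36) ÷ lead(D) = 6x⁶ ÷ 2x = 3x⁵. Subtract (3x⁵)·D = 6x⁶ + 27x⁵. Remainder: −4x⁵ − 36x⁴ − 67x³ + 57x² − 37x − 36.
Step 4: lead(−4x⁵ − 36x⁴ − 67x³ + 57x² − 37x − 36) ÷ lead(D) = −4x⁵ ÷ 2x = −2x⁴. Subtract (−2x⁴)·D = −4x⁵ − 18x⁴. Remainder: −18x⁴ − 67x³ + 57x² − 37x − 36.
Step 5: lead(−18x⁴ − 67x³ + 57x² − 37x − 36) ÷ lead(D) = −18x⁴ ÷ 2x = −9x³. Subtract (−9x³)·D = −18x⁴ − 81x³. Remainder: 14x³ + 57x² − 37x − 36.
Step 6: lead(14x³ + 57x² − 37x − 36) ÷ lead(D) = 14x³ ÷ 2x = 7x². Subtract (7x²)·D = 14x³ + 63x². Remainder: −6x² − 37x − 36.
Step 7: lead(−6x² − 37x − 36) ÷ lead(D) = −6x² ÷ 2x = −3x. Subtract (−3x)·D = −6x² − 27x. Remainder: −10x − 36.
Step 8: lead(−10x − 36) ÷ lead(D) = −10x ÷ 2x = −5. Subtract (−5)·D = −10x − 45. Remainder: 9.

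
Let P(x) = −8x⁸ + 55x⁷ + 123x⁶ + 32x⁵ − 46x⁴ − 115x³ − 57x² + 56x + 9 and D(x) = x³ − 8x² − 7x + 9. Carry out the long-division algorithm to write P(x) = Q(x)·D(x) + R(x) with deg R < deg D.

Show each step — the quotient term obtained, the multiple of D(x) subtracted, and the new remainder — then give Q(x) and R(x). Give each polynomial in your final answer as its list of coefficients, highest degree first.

Step 1: lead(−8x⁸ + 55x⁷ + 123x⁶ + 32x⁵ − 46x⁴ − 115x³ − 57x² + 56x + 9) ÷ lead(D) = −8x⁸ ÷ x³ = −8x⁵. Subtract (−8x⁵)·D = −8x⁸ + 64x⁷ + 56x⁶ − 72x⁵. Remainder: −9x⁷ + 67x⁶ + 104x⁵ − 46x⁴ − 115x³ − 57x² + 56x + 9.
Step 2: lead(−9x⁷ + 67x⁶ + 104x⁵ − 46x⁴ − 115x³ − 57x² + 56x + 9) ÷ lead(D) = −9x⁷ ÷ x³ = −9x⁴. Subtract (−9x⁴)·D = −9x⁷ + 72x⁶ + 63x⁵ − 81x⁴. Remainder: −5x⁶ + 41x⁵ + 35x⁴ − 115x³ − 57x² + 56x + 9.
Step 3: lead(−5x⁶ + 41x⁵ + 35x⁴ − 115x³ − 57x² + 56x + 9) ÷ lead(D) = −5x⁶ ÷ x³ = −5x³. Subtract (−5x³)·D = −5x⁶ + 40x⁵ + 35x⁴ − 45x³. Remainder: x⁵ − 70x³ − 57x² + 56x + 9.
Step 4: lead(x⁵ − 70x³ − 57x² + 56x + 9) ÷ lead(D) = x⁵ ÷ x³ = x². Subtract (x²)·D = x⁵ − 8x⁴ − 7x³ + 9x². Remainder: 8x⁴ − 63x³ − 66x² + 56x + 9.
Step 5: lead(8x⁴ − 63x³ − 66x² + 56x + 9) ÷ lead(D) = 8x⁴ ÷ x³ = 8x. Subtract (8x)·D = 8x⁴ − 64x³ − 56x² + 72x. Remainder: x³ − 10x² − 16x + 9.
Step 6: lead(x³ − 10x² − 16x + 9) ÷ lead(D) = x³ ÷ x³ = 1. Subtract (1)·D = x³ − 8x² − 7x + 9. Remainder: −2x² − 9x.

Q = [-8, -9, -5, 1, 8, 1]; R = [-2, -9, 0]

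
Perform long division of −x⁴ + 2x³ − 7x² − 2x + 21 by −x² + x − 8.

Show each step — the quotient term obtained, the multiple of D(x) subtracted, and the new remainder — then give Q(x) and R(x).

Step 1: lead(−x⁴ + 2x³ − 7x² − 2x + 21) ÷ lead(D) = −x⁴ ÷ −x² = x². Subtract (x²)·D = −x⁴ + x³ − 8x². Remainder: x³ + x² − 2x + 21.
Step 2: lead(x³ + x² − 2x + 21) ÷ lead(D) = x³ ÷ −x² = −x. Subtract (−x)·D = x³ − x² + 8x. Remainder: 2x² − 10x + 21.
Step 3: lead(2x² − 10x + 21) ÷ lead(D) = 2x² ÷ −x² = −2. Subtract (−2)·D = 2x² − 2x + 16. Remainder: −8x + 5.

Q(x) = x² − x − 2; R(x) = −8x + 5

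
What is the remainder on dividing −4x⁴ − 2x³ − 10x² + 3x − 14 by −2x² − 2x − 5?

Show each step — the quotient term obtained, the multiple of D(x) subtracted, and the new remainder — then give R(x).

Step 1: lead(−4x⁴ − 2x³ − 10x² + 3x − 14) ÷ lead(D) = −4x⁴ ÷ −2x² = 2x². Subtract (2x²)·D = −4x⁴ − 4x³ − 10x². Remainder: 2x³ + 3x − 14.
Step 2: lead(2x³ + 3x − 14) ÷ lead(D) = 2x³ ÷ −2x² = −x. Subtract (−x)·D = 2x³ + 2x² + 5x. Remainder: −2x² − 2x − 14.
Step 3: lead(−2x² − 2x − 14) ÷ lead(D) = −2x² ÷ −2x² = 1. Subtract (1)·D = −2x² − 2x − 5. Remainder: −9.

R(x) = −9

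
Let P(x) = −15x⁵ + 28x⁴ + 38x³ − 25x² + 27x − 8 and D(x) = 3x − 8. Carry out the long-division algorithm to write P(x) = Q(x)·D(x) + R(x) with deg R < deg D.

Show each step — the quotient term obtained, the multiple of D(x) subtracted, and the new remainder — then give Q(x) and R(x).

Step 1: lead(−15x⁵ + 28x⁴ + 38x³ − 25x² + 27x − 8) ÷ lead(D) = −15x⁵ ÷ 3x = −5x⁴. Subtract (−5x⁴)·D = −15x⁵ + 40x⁴. Remainder: −12x⁴ + 38x³ − 25x² + 27x − 8.
Step 2: lead(−12x⁴ + 38x³ − 25x² + 27x − 8) ÷ lead(D) = −12x⁴ ÷ 3x = −4x³. Subtract (−4x³)·D = −12x⁴ + 32x³. Remainder: 6x³ − 25x² + 27x − 8.
Step 3: lead(6x³ − 25x² + 27x − 8) ÷ lead(D) = 6x³ ÷ 3x = 2x². Subtract (2x²)·D = 6x³ − 16x². Remainder: −9x² + 27x − 8.
Step 4: lead(−9x² + 27x − 8) ÷ lead(D) = −9x² ÷ 3x = −3x. Subtract (−3x)·D = −9x² + 24x. Remainder: 3x − 8.
Step 5: lead(3x − 8) ÷ lead(D) = 3x ÷ 3x = 1. Subtract (1)·D = 3x − 8. Remainder: 0.

Q(x) = −5x⁴ − 4x³ + 2x² − 3x + 1; R(x) = 0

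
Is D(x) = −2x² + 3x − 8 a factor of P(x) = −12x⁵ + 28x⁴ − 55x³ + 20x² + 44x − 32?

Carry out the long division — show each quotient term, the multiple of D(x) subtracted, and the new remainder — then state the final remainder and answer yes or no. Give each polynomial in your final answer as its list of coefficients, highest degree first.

Step 1: lead(−12x⁵ + 28x⁴ − 55x³ + 20x² + 44x − 32) ÷ lead(D) = −12x⁵ ÷ −2x² = 6x³. Subtract (6x³)·D = −12x⁵ + 18x⁴ − 48x³. Remainder: 10x⁴ − 7x³ + 20x² + 44x − 32.
Step 2: lead(10x⁴ − 7x³ + 20x² + 44x − 32) ÷ lead(D) = 10x⁴ ÷ −2x² = −5x². Subtract (−5x²)·D = 10x⁴ − 15x³ + 40x². Remainder: 8x³ − 20x² + 44x − 32.
Step 3: lead(8x³ − 20x² + 44x − 32) ÷ lead(D) = 8x³ ÷ −2x² = −4x. Subtract (−4x)·D = 8x³ − 12x² + 32x. Remainder: −8x² + 12x − 32.
Step 4: lead(−8x² + 12x − 32) ÷ lead(D) = −8x² ÷ −2x² = 4. Subtract (4)·D = −8x² + 12x − 32. Remainder: 0.

R = [0], so D(x) is a factor of P(x). yes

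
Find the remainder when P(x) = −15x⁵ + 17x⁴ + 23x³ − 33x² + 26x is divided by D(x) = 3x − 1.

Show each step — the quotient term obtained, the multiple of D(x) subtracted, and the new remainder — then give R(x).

R(x) = 6

Step 1: lead(−15x⁵ + 17x⁴ + 23x³ − 33x² + 26x) ÷ lead(D) = −15x⁵ ÷ 3x = −5x⁴. Subtract (−5x⁴)·D = −15x⁵ + 5x⁴. Remainder: 12x⁴ + 23x³ − 33x² + 26x.
Step 2: lead(12x⁴ + 23x³ − 33x² + 26x) ÷ lead(D) = 12x⁴ ÷ 3x = 4x³. Subtract (4x³)·D = 12x⁴ − 4x³. Remainder: 27x³ − 33x² + 26x.
Step 3: lead(27x³ − 33x² + 26x) ÷ lead(D) = 27x³ ÷ 3x = 9x². Subtract (9x²)·D = 27x³ − 9x². Remainder: −24x² + 26x.
Step 4: lead(−24x² + 26x) ÷ lead(D) = −24x² ÷ 3x = −8x. Subtract (−8x)·D = −24x² + 8x. Remainder: 18x.
Step 5: lead(18x) ÷ lead(D) = 18x ÷ 3x = 6. Subtract (6)·D = 18x − 6. Remainder: 6.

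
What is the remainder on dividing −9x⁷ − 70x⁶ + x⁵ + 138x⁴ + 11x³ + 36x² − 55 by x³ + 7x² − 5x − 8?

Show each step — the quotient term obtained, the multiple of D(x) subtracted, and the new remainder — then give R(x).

Step 1: lead(−9x⁷ − 70x⁶ + x⁵ + 138x⁴ + 11x³ + 36x² − 55) ÷ lead(D) = −9x⁷ ÷ x³ = −9x⁴. Subtract (−9x⁴)·D = −9x⁷ − 63x⁶ + 45x⁵ + 72x⁴. Remainder: −7x⁶ − 44x⁵ + 66x⁴ + 11x³ + 36x² − 55.
Step 2: lead(−7x⁶ − 44x⁵ + 66x⁴ + 11x³ + 36x² − 55) ÷ lead(D) = −7x⁶ ÷ x³ = −7x³. Subtract (−7x³)·D = −7x⁶ − 49x⁵ + 35x⁴ + 56x³. Remainder: 5x⁵ + 31x⁴ − 45x³ + 36x² − 55.
Step 3: lead(5x⁵ + 31x⁴ − 45x³ + 36x² − 55) ÷ lead(D) = 5x⁵ ÷ x³ = 5x². Subtract (5x²)·D = 5x⁵ + 35x⁴ − 25x³ − 40x². Remainder: −4x⁴ − 20x³ + 76x² − 55.
Step 4: lead(−4x⁴ − 20x³ + 76x² − 55) ÷ lead(D) = −4x⁴ ÷ x³ = −4x. Subtract (−4x)·D = −4x⁴ − 28x³ + 20x² + 32x. Remainder: 8x³ + 56x² − 32x − 55.
Step 5: lead(8x³ + 56x² − 32x − 55) ÷ lead(D) = 8x³ ÷ x³ = 8. Subtract (8)·D = 8x³ + 56x² − 40x − 64. Remainder: 8x + 9.

R(x) = 8x + 9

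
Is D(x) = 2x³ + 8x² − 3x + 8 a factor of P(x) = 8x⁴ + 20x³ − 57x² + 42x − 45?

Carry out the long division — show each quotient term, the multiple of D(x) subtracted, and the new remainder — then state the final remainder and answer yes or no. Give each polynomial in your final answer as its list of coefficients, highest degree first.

R = [3, -8, 3], so D(x) is not a factor of P(x). no

Step 1: lead(8x⁴ + 20x³ − 57x² + 42x − 45) ÷ lead(D) = 8x⁴ ÷ 2x³ = 4x. Subtract (4x)·D = 8x⁴ + 32x³ − 12x² + 32x. Remainder: −12x³ − 45x² + 10x − 45.
Step 2: lead(−12x³ − 45x² + 10x − 45) ÷ lead(D) = −12x³ ÷ 2x³ = −6. Subtract (−6)·D = −12x³ − 48x² + 18x − 48. Remainder: 3x² − 8x + 3.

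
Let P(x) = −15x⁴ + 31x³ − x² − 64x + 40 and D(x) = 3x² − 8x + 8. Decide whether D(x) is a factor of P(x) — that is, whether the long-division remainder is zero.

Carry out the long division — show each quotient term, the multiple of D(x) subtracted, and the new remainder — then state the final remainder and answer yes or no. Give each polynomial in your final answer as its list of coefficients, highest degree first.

Step 1: lead(−15x⁴ + 31x³ − x² − 64x + 40) ÷ lead(D) = −15x⁴ ÷ 3x² = −5x². Subtract (−5x²)·D = −15x⁴ + 40x³ − 40x². Remainder: −9x³ + 39x² − 64x + 40.
Step 2: lead(−9x³ + 39x² − 64x + 40) ÷ lead(D) = −9x³ ÷ 3x² = −3x. Subtract (−3x)·D = −9x³ + 24x² − 24x. Remainder: 15x² − 40x + 40.
Step 3: lead(15x² − 40x + 40) ÷ lead(D) = 15x² ÷ 3x² = 5. Subtract (5)·D = 15x² − 40x + 40. Remainder: 0.

R = [0], so D(x) is a factor of P(x). yes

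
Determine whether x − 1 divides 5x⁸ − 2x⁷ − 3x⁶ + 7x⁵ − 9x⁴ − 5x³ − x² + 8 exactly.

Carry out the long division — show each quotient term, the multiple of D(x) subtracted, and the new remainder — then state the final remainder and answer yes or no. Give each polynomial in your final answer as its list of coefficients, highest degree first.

R = [0], so D(x) is a factor of P(x). yes

Step 1: lead(5x⁸ − 2x⁷ − 3x⁶ + 7x⁵ − 9x⁴ − 5x³ − x² + 8) ÷ lead(D) = 5x⁸ ÷ x = 5x⁷. Subtract (5x⁷)·D = 5x⁸ − 5x⁷. Remainder: 3x⁷ − 3x⁶ + 7x⁵ − 9x⁴ − 5x³ − x² + 8.
Step 2: lead(3x⁷ − 3x⁶ + 7x⁵ − 9x⁴ − 5x³ − x² + 8) ÷ lead(D) = 3x⁷ ÷ x = 3x⁶. Subtract (3x⁶)·D = 3x⁷ − 3x⁶. Remainder: 7x⁵ − 9x⁴ − 5x³ − x² + 8.
Step 3: lead(7x⁵ − 9x⁴ − 5x³ − x² + 8) ÷ lead(D) = 7x⁵ ÷ x = 7x⁴. Subtract (7x⁴)·D = 7x⁵ − 7x⁴. Remainder: −2x⁴ − 5x³ − x² + 8.
Step 4: lead(−2x⁴ − 5x³ − x² + 8) ÷ lead(D) = −2x⁴ ÷ x = −2x³. Subtract (−2x³)·D = −2x⁴ + 2x³. Remainder: −7x³ − x² + 8.
Step 5: lead(−7x³ − x² + 8) ÷ lead(D) = −7x³ ÷ x = −7x². Subtract (−7x²)·D = −7x³ + 7x². Remainder: −8x² + 8.
Step 6: lead(−8x² + 8) ÷ lead(D) = −8x² ÷ x = −8x. Subtract (−8x)·D = −8x² + 8x. Remainder: −8x + 8.
Step 7: lead(−8x + 8) ÷ lead(D) = −8x ÷ x = −8. Subtract (−8)·D = −8x + 8. Remainder: 0.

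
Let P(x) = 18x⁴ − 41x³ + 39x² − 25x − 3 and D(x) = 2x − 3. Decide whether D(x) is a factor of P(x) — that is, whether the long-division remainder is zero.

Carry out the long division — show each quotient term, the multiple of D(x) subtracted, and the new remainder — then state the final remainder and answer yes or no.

Step 1: lead(18x⁴ − 41x³ + 39x² − 25x − 3) ÷ lead(D) = 18x⁴ ÷ 2x = 9x³. Subtract (9x³)·D = 18x⁴ − 27x³. Remainder: −14x³ + 39x² − 25x − 3.
Step 2: lead(−14x³ + 39x² − 25x − 3) ÷ lead(D) = −14x³ ÷ 2x = −7x². Subtract (−7x²)·D = −14x³ + 21x². Remainder: 18x² − 25x − 3.
Step 3: lead(18x² − 25x − 3) ÷ lead(D) = 18x² ÷ 2x = 9x. Subtract (9x)·D = 18x² − 27x. Remainder: 2x − 3.
Step 4: lead(2x − 3) ÷ lead(D) = 2x ÷ 2x = 1. Subtract (1)·D = 2x − 3. Remainder: 0.

R(x) = 0, so D(x) is a factor of P(x). yes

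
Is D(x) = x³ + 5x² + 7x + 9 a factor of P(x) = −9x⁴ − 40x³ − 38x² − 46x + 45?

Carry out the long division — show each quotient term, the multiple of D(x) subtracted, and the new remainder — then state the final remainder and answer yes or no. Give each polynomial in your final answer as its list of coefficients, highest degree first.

Step 1: lead(−9x⁴ − 40x³ − 38x² − 46x + 45) ÷ lead(D) = −9x⁴ ÷ x³ = −9x. Subtract (−9x)·D = −9x⁴ − 45x³ − 63x² − 81x. Remainder: 5x³ + 25x² + 35x + 45.
Step 2: lead(5x³ + 25x² + 35x + 45) ÷ lead(D) = 5x³ ÷ x³ = 5. Subtract (5)·D = 5x³ + 25x² + 35x + 45. Remainder: 0.

R = [0], so D(x) is a factor of P(x). yes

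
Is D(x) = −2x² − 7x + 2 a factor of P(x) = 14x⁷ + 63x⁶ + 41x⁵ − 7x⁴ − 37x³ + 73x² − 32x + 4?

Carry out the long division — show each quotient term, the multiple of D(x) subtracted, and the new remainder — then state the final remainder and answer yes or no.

Step 1: lead(14x⁷ + 63x⁶ + 41x⁵ − 7x⁴ − 37x³ + 73x² − 32x + 4) ÷ lead(D) = 14x⁷ ÷ −2x² = −7x⁵. Subtract (−7x⁵)·D = 14x⁷ + 49x⁶ − 14x⁵. Remainder: 14x⁶ + 55x⁵ − 7x⁴ − 37x³ + 73x² − 32x + 4.
Step 2: lead(14x⁶ + 55x⁵ − 7x⁴ − 37x³ + 73x² − 32x + 4) ÷ lead(D) = 14x⁶ ÷ −2x² = −7x⁴. Subtract (−7x⁴)·D = 14x⁶ + 49x⁵ − 14x⁴. Remainder: 6x⁵ + 7x⁴ − 37x³ + 73x² − 32x + 4.
Step 3: lead(6x⁵ + 7x⁴ − 37x³ + 73x² − 32x + 4) ÷ lead(D) = 6x⁵ ÷ −2x² = −3x³. Subtract (−3x³)·D = 6x⁵ + 21x⁴ − 6x³. Remainder: −14x⁴ − 31x³ + 73x² − 32x + 4.
Step 4: lead(−14x⁴ − 31x³ + 73x² − 32x + 4) ÷ lead(D) = −14x⁴ ÷ −2x² = 7x². Subtract (7x²)·D = −14x⁴ − 49x³ + 14x². Remainder: 18x³ + 59x² − 32x + 4.
Step 5: lead(18x³ + 59x² − 32x + 4) ÷ lead(D) = 18x³ ÷ −2x² = −9x. Subtract (−9x)·D = 18x³ + 63x² − 18x. Remainder: −4x² − 14x + 4.
Step 6: lead(−4x² − 14x + 4) ÷ lead(D) = −4x² ÷ −2x² = 2. Subtract (2)·D = −4x² − 14x + 4. Remainder: 0.

R(x) = 0, so D(x) is a factor of P(x). yes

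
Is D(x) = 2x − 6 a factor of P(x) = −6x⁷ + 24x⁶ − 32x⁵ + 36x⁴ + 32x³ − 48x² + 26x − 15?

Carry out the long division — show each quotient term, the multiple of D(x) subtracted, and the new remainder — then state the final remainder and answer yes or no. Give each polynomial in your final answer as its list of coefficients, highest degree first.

R = [9], so D(x) is not a factor of P(x). no

Step 1: lead(−6x⁷ + 24x⁶ − 32x⁵ + 36x⁴ + 32x³ − 48x² + 26x − 15) ÷ lead(D) = −6x⁷ ÷ 2x = −3x⁶. Subtract (−3x⁶)·D = −6x⁷ + 18x⁶. Remainder: 6x⁶ − 32x⁵ + 36x⁴ + 32x³ − 48x² + 26x − 15.
Step 2: lead(6x⁶ − 32x⁵ + 36x⁴ + 32x³ − 48x² + 26x − 15) ÷ lead(D) = 6x⁶ ÷ 2x = 3x⁵. Subtract (3x⁵)·D = 6x⁶ − 18x⁵. Remainder: −14x⁵ + 36x⁴ + 32x³ − 48x² + 26x − 15.
Step 3: lead(−14x⁵ + 36x⁴ + 32x³ − 48x² + 26x − 15) ÷ lead(D) = −14x⁵ ÷ 2x = −7x⁴. Subtract (−7x⁴)·D = −14x⁵ + 42x⁴. Remainder: −6x⁴ + 32x³ − 48x² + 26x − 15.
Step 4: lead(−6x⁴ + 32x³ − 48x² + 26x − 15) ÷ lead(D) = −6x⁴ ÷ 2x = −3x³. Subtract (−3x³)·D = −6x⁴ + 18x³. Remainder: 14x³ − 48x² + 26x − 15.
Step 5: lead(14x³ − 48x² + 26x − 15) ÷ lead(D) = 14x³ ÷ 2x = 7x². Subtract (7x²)·D = 14x³ − 42x². Remainder: −6x² + 26x − 15.
Step 6: lead(−6x² + 26x − 15) ÷ lead(D) = −6x² ÷ 2x = −3x. Subtract (−3x)·D = −6x² + 18x. Remainder: 8x − 15.
Step 7: lead(8x − 15) ÷ lead(D) = 8x ÷ 2x = 4. Subtract (4)·D = 8x − 24. Remainder: 9.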